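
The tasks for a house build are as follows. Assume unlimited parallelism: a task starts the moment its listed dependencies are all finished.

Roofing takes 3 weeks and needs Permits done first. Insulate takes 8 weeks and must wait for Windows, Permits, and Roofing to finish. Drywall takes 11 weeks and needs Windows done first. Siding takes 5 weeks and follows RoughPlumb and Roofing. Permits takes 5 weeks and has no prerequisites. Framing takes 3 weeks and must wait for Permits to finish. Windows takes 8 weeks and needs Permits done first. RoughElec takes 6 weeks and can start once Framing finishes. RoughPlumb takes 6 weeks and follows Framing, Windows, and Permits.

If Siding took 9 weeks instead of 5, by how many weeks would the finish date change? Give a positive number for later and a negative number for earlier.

4

The binding path is Permits→Windows→RoughPlumb→Siding = 5+8+6+5 = 24; finish at 24 weeks.
Siding lies on that path, so at 9 weeks the path becomes 28 weeks.
No other chain overtakes it, so the finish is 28 weeks.
Change in finish: 28 − 24 = +4 weeks.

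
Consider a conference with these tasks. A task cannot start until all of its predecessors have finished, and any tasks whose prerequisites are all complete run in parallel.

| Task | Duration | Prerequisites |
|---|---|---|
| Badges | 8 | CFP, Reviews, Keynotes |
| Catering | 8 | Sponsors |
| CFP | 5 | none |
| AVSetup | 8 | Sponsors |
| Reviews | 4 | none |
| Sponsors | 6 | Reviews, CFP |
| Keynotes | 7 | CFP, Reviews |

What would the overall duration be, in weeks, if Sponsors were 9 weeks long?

22

Baseline: CFP→Keynotes→Badges = 5+7+8 = 20 → 20 weeks.
Sponsors is off the critical path — its longest chain is 19 weeks, giving 1 of slack.
Now CFP→Sponsors→Catering = 5+9+8 = 22 is longest, so the finish becomes 22 weeks.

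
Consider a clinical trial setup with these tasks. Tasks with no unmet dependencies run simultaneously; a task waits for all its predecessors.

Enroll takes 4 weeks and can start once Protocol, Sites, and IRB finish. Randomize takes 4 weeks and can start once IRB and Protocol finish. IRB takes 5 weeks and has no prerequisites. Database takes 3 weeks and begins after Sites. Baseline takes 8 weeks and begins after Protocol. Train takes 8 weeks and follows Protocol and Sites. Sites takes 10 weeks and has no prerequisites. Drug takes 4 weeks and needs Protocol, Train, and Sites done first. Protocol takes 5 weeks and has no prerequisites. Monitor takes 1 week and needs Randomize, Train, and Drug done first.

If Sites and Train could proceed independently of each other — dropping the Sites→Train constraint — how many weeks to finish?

Original critical path: Sites→Train→Drug→Monitor = 10+8+4+1 = 23 ⇒ 23 weeks.
Without Sites→Train, Train's earliest start moves from 10 to 5.
The longest chain is now Protocol→Train→Drug→Monitor = 5+8+4+1 = 18, so the clinical trial setup takes 18 weeks.

18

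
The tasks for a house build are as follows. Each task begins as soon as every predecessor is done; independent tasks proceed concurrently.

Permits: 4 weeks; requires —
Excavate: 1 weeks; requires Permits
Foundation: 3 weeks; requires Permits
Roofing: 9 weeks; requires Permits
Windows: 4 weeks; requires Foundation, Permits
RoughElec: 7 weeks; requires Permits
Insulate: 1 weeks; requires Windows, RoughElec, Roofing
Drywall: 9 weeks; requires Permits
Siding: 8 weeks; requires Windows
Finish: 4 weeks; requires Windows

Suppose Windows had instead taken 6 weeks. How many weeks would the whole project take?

Baseline: Permits→Foundation→Windows→Siding = 4+3+4+8 = 19 → 19 weeks.
Windows is on the critical path; changing it to 6 makes that path 21 weeks.
No other chain overtakes it, so the finish is 21 weeks.

21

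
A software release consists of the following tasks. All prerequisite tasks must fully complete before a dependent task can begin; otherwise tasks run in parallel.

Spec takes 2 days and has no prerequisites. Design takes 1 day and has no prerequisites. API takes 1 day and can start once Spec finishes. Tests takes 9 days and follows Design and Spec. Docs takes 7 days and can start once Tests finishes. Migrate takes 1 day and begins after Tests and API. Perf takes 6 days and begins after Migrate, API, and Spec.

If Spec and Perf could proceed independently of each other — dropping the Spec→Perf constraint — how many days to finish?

18

Before: longest chain Spec→Tests→Docs = 2+9+7 = 18, finish 18.
Dropping Spec→Perf doesn't change Perf's earliest start (12); another predecessor still binds.
New critical path: Spec→Tests→Docs = 2+9+7 = 18 ⇒ 18 days.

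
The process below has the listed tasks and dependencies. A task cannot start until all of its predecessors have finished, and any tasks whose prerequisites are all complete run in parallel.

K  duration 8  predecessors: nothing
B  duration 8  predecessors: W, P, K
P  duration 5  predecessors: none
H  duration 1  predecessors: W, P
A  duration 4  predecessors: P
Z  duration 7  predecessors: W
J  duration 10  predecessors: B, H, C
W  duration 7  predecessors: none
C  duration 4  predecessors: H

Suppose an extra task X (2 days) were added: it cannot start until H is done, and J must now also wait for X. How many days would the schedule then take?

Originally the schedule takes 26 days.
With X inserted, J now waits for max(B, H, C, X).
New critical path: K→B→J = 8+8+10 = 26 ⇒ 26 days.

26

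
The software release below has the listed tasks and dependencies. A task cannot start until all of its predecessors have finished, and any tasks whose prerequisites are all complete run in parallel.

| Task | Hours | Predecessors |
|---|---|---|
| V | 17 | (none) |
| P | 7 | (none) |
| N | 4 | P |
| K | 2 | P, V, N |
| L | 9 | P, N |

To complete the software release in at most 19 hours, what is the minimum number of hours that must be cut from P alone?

1

Current finish: 20 hours; target: 19.
P is on every critical path, so each hour cut from P cuts the finish by one (this holds down to a finish of 19).
Need 20 − 19 = 1 hour off P → P becomes 6 hours, finish becomes 19.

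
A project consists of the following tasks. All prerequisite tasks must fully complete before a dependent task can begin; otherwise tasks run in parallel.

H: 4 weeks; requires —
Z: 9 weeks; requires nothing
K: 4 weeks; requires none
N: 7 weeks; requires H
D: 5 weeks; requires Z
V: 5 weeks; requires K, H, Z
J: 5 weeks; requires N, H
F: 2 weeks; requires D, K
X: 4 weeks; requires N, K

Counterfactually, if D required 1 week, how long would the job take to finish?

The binding path is Z→D→F = 9+5+2 = 16; finish at 16 weeks.
Since D is critical, the -4 change carries straight to that chain (now 12 weeks).
Now H→N→J = 4+7+5 = 16 is longest, so the finish becomes 16 weeks.

16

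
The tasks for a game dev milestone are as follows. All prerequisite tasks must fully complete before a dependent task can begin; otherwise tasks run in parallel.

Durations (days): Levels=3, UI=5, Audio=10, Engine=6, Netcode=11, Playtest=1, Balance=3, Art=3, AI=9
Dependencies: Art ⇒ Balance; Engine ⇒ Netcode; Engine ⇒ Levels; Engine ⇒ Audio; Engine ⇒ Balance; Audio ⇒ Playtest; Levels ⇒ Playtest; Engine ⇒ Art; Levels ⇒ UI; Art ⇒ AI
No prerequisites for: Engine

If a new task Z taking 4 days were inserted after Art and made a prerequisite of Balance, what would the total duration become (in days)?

18

Originally the schedule takes 18 days.
With Z inserted, Balance now waits for max(Art, Engine, Z).
New critical path: Engine→Art→AI = 6+3+9 = 18 ⇒ 18 days.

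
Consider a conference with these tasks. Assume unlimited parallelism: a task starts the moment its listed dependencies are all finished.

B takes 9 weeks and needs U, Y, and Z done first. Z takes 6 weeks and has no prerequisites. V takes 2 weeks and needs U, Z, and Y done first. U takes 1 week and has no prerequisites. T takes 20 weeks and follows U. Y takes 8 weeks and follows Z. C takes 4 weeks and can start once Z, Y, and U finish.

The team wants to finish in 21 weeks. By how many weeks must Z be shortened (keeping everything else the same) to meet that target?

Current finish: 23 weeks; target: 21.
Z is on every critical path, so each week cut from Z cuts the finish by one (this holds down to a finish of 21).
Need 23 − 21 = 2 weeks off Z → Z becomes 4 weeks, finish becomes 21.

2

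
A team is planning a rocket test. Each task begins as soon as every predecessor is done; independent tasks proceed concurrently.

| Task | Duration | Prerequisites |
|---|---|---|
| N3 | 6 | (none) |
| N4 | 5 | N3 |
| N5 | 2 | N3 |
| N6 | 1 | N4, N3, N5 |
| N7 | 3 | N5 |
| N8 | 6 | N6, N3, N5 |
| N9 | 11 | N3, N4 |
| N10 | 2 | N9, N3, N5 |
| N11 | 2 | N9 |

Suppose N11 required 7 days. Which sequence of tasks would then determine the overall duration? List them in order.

N3, N4, N9, N11

Critical path before the change: N3→N4→N9→N11 = 6+5+11+2 = 24 giving 24 days.
Since N11 is critical, the +5 change carries straight to that chain (now 29 days).
That remains the longest chain; total 29 days.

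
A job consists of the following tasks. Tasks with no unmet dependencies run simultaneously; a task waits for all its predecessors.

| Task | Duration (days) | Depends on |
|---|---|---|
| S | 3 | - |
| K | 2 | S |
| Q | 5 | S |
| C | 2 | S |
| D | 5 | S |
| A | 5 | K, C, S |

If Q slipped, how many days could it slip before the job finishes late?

2

The longest chain is S→K→A = 3+2+5 = 10; overall finish 10 days.
Q finishes as early as 8 and must finish by 10.
Float = 10 − 8 = 2.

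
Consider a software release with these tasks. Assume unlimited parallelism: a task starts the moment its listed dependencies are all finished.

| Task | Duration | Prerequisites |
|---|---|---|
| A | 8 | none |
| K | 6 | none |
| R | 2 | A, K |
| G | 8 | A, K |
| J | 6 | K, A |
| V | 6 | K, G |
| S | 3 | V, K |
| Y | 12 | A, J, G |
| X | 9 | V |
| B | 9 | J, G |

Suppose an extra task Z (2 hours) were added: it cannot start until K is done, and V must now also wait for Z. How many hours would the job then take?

31

Originally the job takes 31 hours.
With Z inserted, V now waits for max(K, G, Z).
New critical path: A→G→V→X = 8+8+6+9 = 31 ⇒ 31 hours.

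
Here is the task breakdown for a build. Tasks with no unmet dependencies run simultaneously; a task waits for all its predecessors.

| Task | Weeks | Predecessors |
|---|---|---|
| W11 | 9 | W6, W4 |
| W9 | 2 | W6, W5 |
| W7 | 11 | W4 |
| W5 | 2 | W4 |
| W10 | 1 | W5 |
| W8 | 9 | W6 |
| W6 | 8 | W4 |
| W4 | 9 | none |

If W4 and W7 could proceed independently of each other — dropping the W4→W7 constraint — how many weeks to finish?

26

Before: longest chain W4→W6→W8 = 9+8+9 = 26, finish 26.
Without W4→W7, W7's earliest start moves from 9 to 0.
New critical path: W4→W6→W8 = 9+8+9 = 26 ⇒ 26 weeks.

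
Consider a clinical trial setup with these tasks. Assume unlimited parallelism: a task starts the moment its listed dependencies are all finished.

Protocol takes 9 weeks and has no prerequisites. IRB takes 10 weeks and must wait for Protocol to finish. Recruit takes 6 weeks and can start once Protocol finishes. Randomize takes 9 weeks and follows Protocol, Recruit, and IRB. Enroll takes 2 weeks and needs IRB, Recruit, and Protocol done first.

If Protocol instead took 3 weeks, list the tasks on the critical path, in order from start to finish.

Protocol, IRB, Randomize

Baseline: Protocol→IRB→Randomize = 9+10+9 = 28 → 28 weeks.
Protocol is on the critical path; changing it to 3 makes that path 22 weeks.
No other chain overtakes it, so the finish is 22 weeks.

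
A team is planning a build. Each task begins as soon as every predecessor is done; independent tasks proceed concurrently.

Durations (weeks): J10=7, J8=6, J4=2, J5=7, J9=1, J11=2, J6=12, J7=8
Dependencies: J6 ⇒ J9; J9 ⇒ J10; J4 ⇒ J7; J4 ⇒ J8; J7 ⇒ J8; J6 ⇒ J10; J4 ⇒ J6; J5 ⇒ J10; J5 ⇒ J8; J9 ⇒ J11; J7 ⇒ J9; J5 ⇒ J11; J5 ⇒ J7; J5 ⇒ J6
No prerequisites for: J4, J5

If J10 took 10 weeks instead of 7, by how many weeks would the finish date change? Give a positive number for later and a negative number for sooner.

Baseline: J5→J6→J9→J10 = 7+12+1+7 = 27 → 27 weeks.
Since J10 is critical, the +3 change carries straight to that chain (now 30 weeks).
That remains the longest chain; total 30 weeks.
Change in finish: 30 − 27 = +3 weeks.

3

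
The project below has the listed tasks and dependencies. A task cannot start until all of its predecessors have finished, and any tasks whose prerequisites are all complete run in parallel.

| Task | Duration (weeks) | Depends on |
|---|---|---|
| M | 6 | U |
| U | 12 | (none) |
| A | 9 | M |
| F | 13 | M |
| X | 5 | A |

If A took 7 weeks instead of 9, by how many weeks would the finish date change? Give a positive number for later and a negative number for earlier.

Baseline: U→M→A→X = 12+6+9+5 = 32 → 32 weeks.
A lies on that path, so at 7 weeks the path becomes 30 weeks.
New critical path: U→M→F = 12+6+13 = 31 ⇒ 31 weeks.
Change in finish: 31 − 32 = -1 weeks.

-1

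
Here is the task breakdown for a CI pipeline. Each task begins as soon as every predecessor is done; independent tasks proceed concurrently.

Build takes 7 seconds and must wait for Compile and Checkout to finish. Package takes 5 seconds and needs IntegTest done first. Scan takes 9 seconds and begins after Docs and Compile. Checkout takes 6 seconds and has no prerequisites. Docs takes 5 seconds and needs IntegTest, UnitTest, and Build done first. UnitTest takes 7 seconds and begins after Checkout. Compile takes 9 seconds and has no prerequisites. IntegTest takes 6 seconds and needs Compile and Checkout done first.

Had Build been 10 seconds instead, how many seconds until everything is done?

As given, the longest chain is Compile→Build→Docs→Scan = 9+7+5+9 = 30, so the finish is 30 seconds.
Build lies on that path, so at 10 seconds the path becomes 33 seconds.
No other chain overtakes it, so the finish is 33 seconds.

33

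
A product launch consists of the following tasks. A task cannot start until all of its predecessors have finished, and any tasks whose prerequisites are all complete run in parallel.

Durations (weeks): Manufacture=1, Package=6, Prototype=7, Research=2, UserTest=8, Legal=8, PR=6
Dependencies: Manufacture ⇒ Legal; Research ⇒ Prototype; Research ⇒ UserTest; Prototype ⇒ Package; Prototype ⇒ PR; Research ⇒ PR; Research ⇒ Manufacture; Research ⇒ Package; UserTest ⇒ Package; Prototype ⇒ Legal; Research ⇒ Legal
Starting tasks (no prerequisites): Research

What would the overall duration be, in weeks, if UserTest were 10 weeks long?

Critical path before the change: Research→Prototype→Legal = 2+7+8 = 17 giving 17 weeks.
UserTest has 1 week of float (longest path through it is 16).
Now Research→UserTest→Package = 2+10+6 = 18 is longest, so the finish becomes 18 weeks.

18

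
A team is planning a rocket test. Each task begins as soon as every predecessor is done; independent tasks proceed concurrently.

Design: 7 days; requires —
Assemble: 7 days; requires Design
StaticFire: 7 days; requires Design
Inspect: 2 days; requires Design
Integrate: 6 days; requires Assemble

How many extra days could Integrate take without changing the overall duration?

Critical path: Design→Assemble→Integrate = 7+7+6 = 20, so the finish is 20 days.
Integrate finishes as early as 20 and must finish by 20.
Float = 20 − 20 = 0.

0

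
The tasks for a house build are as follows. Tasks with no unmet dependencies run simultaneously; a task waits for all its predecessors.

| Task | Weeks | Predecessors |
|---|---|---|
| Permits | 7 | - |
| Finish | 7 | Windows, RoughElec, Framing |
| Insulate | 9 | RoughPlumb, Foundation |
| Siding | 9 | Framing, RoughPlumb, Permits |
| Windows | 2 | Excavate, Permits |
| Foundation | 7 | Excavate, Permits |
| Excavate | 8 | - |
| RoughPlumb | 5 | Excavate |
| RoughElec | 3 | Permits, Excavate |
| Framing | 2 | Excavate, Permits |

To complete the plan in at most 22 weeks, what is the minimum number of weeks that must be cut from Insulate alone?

2

Current finish: 24 weeks; target: 22.
Insulate is on every critical path, so each week cut from Insulate cuts the finish by one (this holds down to a finish of 22).
Need 24 − 22 = 2 weeks off Insulate → Insulate becomes 7 weeks, finish becomes 22.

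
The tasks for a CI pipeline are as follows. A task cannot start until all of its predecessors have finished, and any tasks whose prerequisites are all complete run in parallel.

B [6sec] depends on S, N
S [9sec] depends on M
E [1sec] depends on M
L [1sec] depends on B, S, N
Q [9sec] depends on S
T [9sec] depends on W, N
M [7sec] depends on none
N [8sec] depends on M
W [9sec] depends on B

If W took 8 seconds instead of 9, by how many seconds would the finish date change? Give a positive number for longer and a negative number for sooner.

Baseline: M→S→B→W→T = 7+9+6+9+9 = 40 → 40 seconds.
W lies on that path, so at 8 seconds the path becomes 39 seconds.
That remains the longest chain; total 39 seconds.
Change in finish: 39 − 40 = -1 seconds.

-1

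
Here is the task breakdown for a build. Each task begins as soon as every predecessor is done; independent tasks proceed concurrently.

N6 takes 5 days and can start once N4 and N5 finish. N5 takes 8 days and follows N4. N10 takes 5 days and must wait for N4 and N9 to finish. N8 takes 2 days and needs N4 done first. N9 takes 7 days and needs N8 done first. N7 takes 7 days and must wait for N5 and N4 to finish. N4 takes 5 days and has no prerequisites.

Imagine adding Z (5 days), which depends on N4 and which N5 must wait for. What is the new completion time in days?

25

Originally the project takes 20 days.
With Z inserted, N5 now waits for max(N4, Z).
New critical path: N4→Z→N5→N7 = 5+5+8+7 = 25 ⇒ 25 days.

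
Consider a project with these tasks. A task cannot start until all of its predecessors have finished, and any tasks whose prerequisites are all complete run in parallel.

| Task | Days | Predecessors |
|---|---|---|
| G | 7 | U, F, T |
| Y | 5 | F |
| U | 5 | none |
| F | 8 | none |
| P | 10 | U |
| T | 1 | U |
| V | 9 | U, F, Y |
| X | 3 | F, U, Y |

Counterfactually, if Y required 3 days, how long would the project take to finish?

Baseline: F→Y→V = 8+5+9 = 22 → 22 days.
Since Y is critical, the -2 change carries straight to that chain (now 20 days).
That remains the longest chain; total 20 days.

20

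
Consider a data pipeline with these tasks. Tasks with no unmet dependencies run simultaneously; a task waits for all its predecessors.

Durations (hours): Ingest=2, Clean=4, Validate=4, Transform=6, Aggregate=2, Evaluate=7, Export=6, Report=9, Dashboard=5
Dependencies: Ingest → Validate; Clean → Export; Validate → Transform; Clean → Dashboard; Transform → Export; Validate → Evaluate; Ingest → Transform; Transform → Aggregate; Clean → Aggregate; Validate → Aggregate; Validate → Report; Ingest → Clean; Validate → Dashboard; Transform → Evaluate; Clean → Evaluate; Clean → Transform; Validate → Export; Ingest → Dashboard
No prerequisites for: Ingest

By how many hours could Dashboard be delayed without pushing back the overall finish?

Ingest→Clean→Transform→Evaluate = 2+4+6+7 = 19 sets the makespan at 19 hours.
The longest chain containing Dashboard totals 11 hours.
So Dashboard can slip 19 − 11 = 8 hours.

8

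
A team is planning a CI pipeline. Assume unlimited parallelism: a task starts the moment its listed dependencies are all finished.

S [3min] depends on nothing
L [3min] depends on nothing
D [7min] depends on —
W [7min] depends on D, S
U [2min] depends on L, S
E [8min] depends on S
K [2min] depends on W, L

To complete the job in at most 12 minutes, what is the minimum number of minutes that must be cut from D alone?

4

Current finish: 16 minutes; target: 12.
D is on every critical path, so each minute cut from D cuts the finish by one (this holds down to a finish of 12).
Need 16 − 12 = 4 minutes off D → D becomes 3 minutes, finish becomes 12.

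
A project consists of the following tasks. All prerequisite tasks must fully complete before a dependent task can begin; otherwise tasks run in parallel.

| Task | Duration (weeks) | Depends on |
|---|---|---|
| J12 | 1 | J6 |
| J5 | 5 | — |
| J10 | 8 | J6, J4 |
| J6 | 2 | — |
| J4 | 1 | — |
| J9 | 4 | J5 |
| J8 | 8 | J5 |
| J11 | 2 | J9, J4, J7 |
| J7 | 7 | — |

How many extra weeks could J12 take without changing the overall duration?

10

J5→J8 = 5+8 = 13 sets the makespan at 13 weeks.
The longest chain containing J12 totals 3 weeks.
Slack of J12 = 12 − 2 = 10 weeks.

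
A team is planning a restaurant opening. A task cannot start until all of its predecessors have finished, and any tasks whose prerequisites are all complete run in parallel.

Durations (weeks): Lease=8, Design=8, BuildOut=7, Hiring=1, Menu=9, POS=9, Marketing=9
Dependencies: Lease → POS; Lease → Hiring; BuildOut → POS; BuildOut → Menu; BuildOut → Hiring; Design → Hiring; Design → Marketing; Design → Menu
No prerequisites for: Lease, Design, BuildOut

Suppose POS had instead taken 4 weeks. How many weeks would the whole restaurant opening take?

The binding path is Lease→POS = 8+9 = 17; finish at 17 weeks.
POS lies on that path, so at 4 weeks the path becomes 12 weeks.
Now Design→Menu = 8+9 = 17 is longest, so the finish becomes 17 weeks.

17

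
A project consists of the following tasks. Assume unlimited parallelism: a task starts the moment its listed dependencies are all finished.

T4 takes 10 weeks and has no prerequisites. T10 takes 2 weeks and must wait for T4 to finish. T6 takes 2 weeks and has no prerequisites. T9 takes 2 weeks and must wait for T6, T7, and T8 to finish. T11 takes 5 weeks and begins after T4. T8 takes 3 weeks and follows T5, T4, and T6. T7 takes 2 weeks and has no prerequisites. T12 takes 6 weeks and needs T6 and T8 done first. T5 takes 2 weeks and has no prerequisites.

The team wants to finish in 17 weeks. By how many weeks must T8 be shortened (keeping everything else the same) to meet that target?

Current finish: 19 weeks; target: 17.
T8 is on every critical path, so each week cut from T8 cuts the finish by one (this holds down to a finish of 17).
Need 19 − 17 = 2 weeks off T8 → T8 becomes 1 week, finish becomes 17.

2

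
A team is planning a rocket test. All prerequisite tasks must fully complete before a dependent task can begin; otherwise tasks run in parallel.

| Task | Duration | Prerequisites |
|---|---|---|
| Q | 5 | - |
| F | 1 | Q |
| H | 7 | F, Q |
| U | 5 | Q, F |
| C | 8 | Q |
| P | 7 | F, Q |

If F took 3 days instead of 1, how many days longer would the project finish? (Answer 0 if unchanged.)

2

Baseline: Q→F→H = 5+1+7 = 13 → 13 days.
F is on the critical path; changing it to 3 makes that path 15 days.
That remains the longest chain; total 15 days.
Change in finish: 15 − 13 = +2 days.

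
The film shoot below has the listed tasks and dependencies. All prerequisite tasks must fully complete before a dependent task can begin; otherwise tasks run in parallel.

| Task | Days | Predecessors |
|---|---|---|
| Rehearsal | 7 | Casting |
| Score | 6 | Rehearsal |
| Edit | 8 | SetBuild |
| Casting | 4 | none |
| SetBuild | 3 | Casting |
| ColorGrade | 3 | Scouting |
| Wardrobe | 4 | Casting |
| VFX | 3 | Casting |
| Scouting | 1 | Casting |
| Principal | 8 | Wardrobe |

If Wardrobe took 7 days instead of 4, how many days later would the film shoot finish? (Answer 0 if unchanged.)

The binding path is Casting→Rehearsal→Score = 4+7+6 = 17; finish at 17 days.
Wardrobe has 1 day of float (longest path through it is 16).
Now Casting→Wardrobe→Principal = 4+7+8 = 19 is longest, so the finish becomes 19 days.
Change in finish: 19 − 17 = +2 days.

2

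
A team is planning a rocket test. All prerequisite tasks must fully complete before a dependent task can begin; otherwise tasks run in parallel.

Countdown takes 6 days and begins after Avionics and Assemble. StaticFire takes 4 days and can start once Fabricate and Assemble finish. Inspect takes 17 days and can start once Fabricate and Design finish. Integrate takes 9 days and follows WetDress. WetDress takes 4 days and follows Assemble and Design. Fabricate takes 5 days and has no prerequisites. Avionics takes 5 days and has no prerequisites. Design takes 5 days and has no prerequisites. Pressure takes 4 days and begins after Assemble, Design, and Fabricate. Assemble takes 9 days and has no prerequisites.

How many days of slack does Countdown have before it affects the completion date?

7

The longest chain is Design→Inspect = 5+17 = 22; overall finish 22 days.
Longest path through Countdown: 15 days (earliest finish 15, latest finish 22).
So Countdown can slip 22 − 15 = 7 days.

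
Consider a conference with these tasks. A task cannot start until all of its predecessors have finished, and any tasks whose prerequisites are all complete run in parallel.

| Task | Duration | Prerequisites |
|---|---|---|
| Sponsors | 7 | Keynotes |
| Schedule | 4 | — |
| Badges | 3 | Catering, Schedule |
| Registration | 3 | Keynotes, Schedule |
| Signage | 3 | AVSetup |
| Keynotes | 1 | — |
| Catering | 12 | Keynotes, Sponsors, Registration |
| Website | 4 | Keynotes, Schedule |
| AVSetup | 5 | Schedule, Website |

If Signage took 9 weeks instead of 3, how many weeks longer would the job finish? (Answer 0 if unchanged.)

0

As given, the longest chain is Keynotes→Sponsors→Catering→Badges = 1+7+12+3 = 23, so the finish is 23 weeks.
Signage is off the critical path — its longest chain is 16 weeks, giving 7 of slack.
No other chain overtakes it, so the finish is 23 weeks.
Change in finish: 23 − 23 = +0 weeks.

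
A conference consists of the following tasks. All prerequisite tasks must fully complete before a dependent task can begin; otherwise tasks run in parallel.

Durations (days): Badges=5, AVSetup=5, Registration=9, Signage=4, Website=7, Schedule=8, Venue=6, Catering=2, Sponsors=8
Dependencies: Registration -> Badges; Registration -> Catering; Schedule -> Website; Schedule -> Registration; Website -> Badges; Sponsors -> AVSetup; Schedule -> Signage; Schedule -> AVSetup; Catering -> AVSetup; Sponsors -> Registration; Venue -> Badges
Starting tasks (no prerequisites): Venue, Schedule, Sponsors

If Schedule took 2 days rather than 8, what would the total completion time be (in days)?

Critical path before the change: Schedule→Registration→Catering→AVSetup = 8+9+2+5 = 24 giving 24 days.
Schedule is on the critical path; changing it to 2 makes that path 18 days.
The binding chain switches to Sponsors→Registration→Catering→AVSetup = 8+9+2+5 = 24; finish 24 days.

24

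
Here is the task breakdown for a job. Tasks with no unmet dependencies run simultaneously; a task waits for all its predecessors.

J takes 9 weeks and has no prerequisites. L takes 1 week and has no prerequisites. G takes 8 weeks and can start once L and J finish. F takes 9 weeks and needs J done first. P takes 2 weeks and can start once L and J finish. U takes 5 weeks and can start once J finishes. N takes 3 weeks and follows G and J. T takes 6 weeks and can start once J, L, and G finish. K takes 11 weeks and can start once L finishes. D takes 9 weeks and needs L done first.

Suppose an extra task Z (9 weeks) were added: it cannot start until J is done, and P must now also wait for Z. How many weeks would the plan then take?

23

Originally the plan takes 23 weeks.
With Z inserted, P now waits for max(L, J, Z).
New critical path: J→G→T = 9+8+6 = 23 ⇒ 23 weeks.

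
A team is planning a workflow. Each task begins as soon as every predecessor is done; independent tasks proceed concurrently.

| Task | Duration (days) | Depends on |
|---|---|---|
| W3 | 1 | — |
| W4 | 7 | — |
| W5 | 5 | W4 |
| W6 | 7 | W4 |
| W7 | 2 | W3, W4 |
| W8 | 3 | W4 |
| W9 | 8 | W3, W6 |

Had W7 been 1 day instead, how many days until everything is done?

22

Critical path before the change: W4→W6→W9 = 7+7+8 = 22 giving 22 days.
W7 has 13 days of float (longest path through it is 9).
The critical path is still W4→W6→W9; finish is now 22 days.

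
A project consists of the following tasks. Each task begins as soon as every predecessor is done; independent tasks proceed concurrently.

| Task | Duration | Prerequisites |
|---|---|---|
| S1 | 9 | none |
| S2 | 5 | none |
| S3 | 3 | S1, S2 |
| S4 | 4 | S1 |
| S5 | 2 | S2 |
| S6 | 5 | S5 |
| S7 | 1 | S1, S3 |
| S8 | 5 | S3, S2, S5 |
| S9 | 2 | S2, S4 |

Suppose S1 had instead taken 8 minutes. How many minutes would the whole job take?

Critical path before the change: S1→S3→S8 = 9+3+5 = 17 giving 17 minutes.
Since S1 is critical, the -1 change carries straight to that chain (now 16 minutes).
No other chain overtakes it, so the finish is 16 minutes.

16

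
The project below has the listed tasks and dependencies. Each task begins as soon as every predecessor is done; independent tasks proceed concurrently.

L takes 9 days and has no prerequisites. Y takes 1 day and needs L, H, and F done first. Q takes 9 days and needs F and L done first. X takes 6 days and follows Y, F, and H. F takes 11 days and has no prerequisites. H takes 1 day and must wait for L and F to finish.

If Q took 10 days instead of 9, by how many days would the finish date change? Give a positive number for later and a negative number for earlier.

Baseline: F→Q = 11+9 = 20 → 20 days.
Q is on the critical path; changing it to 10 makes that path 21 days.
That remains the longest chain; total 21 days.
Change in finish: 21 − 20 = +1 days.

1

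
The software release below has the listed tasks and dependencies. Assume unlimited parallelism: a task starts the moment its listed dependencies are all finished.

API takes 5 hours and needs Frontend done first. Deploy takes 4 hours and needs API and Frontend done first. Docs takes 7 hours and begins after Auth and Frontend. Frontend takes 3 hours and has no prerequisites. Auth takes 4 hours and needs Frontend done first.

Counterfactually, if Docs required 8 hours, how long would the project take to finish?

15

The binding path is Frontend→Auth→Docs = 3+4+7 = 14; finish at 14 hours.
Since Docs is critical, the +1 change carries straight to that chain (now 15 hours).
The critical path is still Frontend→Auth→Docs; finish is now 15 hours.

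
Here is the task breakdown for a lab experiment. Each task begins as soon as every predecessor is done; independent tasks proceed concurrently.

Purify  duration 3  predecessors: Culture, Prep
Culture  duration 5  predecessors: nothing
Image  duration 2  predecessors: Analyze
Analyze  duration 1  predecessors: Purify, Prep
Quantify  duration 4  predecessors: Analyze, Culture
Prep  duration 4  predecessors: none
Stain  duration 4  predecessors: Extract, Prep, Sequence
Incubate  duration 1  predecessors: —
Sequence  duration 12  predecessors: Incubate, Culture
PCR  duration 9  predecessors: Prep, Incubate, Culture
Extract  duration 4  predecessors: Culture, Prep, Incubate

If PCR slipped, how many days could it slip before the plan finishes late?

Critical path: Culture→Sequence→Stain = 5+12+4 = 21, so the finish is 21 days.
The longest chain containing PCR totals 14 days.
Slack of PCR = 12 − 5 = 7 days.

7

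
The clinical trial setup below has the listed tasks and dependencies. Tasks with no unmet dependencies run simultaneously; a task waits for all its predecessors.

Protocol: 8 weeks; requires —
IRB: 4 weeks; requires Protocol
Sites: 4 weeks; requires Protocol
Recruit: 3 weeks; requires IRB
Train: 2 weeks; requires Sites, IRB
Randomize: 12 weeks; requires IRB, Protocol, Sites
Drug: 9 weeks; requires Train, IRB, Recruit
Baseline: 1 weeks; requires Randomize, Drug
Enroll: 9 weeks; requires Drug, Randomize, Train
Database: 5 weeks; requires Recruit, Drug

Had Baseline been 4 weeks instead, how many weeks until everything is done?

33

As given, the longest chain is Protocol→IRB→Recruit→Drug→Enroll = 8+4+3+9+9 = 33, so the finish is 33 weeks.
Baseline has 8 weeks of float (longest path through it is 25).
That remains the longest chain; total 33 weeks.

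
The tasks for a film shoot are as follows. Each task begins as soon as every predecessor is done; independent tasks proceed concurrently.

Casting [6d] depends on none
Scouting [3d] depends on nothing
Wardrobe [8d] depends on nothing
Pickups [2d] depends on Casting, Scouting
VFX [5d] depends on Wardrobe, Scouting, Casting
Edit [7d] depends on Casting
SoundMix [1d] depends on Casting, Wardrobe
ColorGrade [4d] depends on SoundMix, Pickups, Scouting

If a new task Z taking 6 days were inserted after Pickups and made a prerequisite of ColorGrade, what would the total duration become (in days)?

18

Originally the project takes 13 days.
With Z inserted, ColorGrade now waits for max(SoundMix, Pickups, Scouting, Z).
New critical path: Casting→Pickups→Z→ColorGrade = 6+2+6+4 = 18 ⇒ 18 days.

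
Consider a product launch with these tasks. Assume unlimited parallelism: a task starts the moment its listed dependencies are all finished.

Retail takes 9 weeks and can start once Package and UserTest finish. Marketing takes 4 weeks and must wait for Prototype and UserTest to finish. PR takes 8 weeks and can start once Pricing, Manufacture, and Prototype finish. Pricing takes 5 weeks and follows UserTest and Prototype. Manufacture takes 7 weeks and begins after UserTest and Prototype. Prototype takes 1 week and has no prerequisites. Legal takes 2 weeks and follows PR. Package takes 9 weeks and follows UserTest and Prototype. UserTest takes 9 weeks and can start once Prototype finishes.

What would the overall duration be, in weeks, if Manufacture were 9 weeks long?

29

As given, the longest chain is Prototype→UserTest→Package→Retail = 1+9+9+9 = 28, so the finish is 28 weeks.
Manufacture has 1 week of float (longest path through it is 27).
New critical path: Prototype→UserTest→Manufacture→PR→Legal = 1+9+9+8+2 = 29 ⇒ 29 weeks.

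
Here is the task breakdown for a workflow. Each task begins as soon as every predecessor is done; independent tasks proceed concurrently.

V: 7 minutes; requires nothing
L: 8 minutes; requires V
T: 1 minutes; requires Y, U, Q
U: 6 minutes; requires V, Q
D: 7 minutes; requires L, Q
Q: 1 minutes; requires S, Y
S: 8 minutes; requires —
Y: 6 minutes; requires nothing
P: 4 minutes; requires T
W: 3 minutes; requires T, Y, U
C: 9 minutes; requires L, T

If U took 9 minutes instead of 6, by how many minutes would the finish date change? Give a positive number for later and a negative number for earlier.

3

Baseline: S→Q→U→T→C = 8+1+6+1+9 = 25 → 25 minutes.
U is on the critical path; changing it to 9 makes that path 28 minutes.
No other chain overtakes it, so the finish is 28 minutes.
Change in finish: 28 − 25 = +3 minutes.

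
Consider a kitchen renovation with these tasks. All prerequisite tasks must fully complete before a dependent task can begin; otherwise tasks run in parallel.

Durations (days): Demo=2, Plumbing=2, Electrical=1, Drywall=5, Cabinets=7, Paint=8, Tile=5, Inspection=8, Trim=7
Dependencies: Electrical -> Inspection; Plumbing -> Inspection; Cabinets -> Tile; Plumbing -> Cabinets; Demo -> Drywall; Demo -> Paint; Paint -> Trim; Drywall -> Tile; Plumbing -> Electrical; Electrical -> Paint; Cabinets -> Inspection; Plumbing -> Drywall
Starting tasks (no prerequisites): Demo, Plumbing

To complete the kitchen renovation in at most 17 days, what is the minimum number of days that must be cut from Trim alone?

1

Current finish: 18 days; target: 17.
Trim is on every critical path, so each day cut from Trim cuts the finish by one (this holds down to a finish of 17).
Need 18 − 17 = 1 day off Trim → Trim becomes 6 days, finish becomes 17.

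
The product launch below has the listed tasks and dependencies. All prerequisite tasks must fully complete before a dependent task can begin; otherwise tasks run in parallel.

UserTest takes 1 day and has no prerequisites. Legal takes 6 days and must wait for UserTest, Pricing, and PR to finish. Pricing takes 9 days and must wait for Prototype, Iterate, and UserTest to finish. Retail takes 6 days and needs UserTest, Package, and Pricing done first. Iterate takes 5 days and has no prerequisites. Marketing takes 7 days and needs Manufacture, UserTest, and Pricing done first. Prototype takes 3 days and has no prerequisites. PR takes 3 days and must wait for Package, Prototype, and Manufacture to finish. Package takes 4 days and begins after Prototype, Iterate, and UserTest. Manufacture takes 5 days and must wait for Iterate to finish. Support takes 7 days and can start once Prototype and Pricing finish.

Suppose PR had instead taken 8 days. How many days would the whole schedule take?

24

As given, the longest chain is Iterate→Pricing→Marketing = 5+9+7 = 21, so the finish is 21 days.
The longest path through PR is only 19 days, so PR has float 2.
New critical path: Iterate→Manufacture→PR→Legal = 5+5+8+6 = 24 ⇒ 24 days.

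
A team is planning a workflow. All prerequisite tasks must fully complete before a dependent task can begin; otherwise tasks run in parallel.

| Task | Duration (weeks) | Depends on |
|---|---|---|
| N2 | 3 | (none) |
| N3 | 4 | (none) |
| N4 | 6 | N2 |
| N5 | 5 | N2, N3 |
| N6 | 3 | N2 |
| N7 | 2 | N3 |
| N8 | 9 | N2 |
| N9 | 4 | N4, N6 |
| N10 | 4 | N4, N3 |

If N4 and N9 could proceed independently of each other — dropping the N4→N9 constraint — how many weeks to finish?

13

With the dependency in place, N2→N4→N9 = 3+6+4 = 13 sets the finish at 13 weeks.
Without N4→N9, N9's earliest start moves from 9 to 6.
The longest chain is now N2→N4→N10 = 3+6+4 = 13, so the workflow takes 13 weeks.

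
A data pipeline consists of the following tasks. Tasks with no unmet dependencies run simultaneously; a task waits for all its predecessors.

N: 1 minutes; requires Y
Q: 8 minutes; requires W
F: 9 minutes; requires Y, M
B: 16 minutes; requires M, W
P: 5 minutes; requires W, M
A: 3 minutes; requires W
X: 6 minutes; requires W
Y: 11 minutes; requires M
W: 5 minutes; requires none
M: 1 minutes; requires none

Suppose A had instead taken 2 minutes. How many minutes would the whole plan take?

21

Actual critical path: W→B = 5+16 = 21 ⇒ 21 minutes.
A is off the critical path — its longest chain is 8 minutes, giving 13 of slack.
No other chain overtakes it, so the finish is 21 minutes.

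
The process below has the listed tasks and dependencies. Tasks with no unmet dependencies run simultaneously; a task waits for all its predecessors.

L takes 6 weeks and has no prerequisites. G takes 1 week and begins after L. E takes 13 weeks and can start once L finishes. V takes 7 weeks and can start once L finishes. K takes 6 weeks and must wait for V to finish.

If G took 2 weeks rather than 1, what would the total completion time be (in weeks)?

Baseline: L→E = 6+13 = 19 → 19 weeks.
G is off the critical path — its longest chain is 7 weeks, giving 12 of slack.
No other chain overtakes it, so the finish is 19 weeks.

19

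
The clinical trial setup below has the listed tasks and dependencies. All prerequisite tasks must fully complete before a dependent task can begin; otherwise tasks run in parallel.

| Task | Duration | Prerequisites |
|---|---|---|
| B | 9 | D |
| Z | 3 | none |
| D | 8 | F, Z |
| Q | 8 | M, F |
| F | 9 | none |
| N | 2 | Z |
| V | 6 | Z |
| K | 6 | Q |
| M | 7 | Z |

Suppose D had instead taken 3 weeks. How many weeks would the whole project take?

24

As given, the longest chain is F→D→B = 9+8+9 = 26, so the finish is 26 weeks.
Since D is critical, the -5 change carries straight to that chain (now 21 weeks).
The binding chain switches to Z→M→Q→K = 3+7+8+6 = 24; finish 24 weeks.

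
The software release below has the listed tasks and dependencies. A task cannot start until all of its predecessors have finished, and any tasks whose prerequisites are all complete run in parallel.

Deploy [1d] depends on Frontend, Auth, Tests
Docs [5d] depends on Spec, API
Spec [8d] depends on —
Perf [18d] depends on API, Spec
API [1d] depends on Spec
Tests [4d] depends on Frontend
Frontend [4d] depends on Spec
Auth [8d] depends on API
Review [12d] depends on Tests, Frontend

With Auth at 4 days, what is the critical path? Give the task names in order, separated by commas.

As given, the longest chain is Spec→Frontend→Tests→Review = 8+4+4+12 = 28, so the finish is 28 days.
Auth has 10 days of float (longest path through it is 18).
The critical path is still Spec→Frontend→Tests→Review; finish is now 28 days.

Spec, Frontend, Tests, Review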